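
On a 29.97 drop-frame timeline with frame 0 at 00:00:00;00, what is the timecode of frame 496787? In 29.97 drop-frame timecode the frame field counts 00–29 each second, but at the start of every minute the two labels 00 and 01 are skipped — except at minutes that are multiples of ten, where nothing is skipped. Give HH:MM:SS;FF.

04:36:16;05

Ten DF minutes hold 17982 frames, so frame 496787 lies in block 27 (frames 485514–503495) with 11273 frames into that block.
The block's first minute is 1800 frames and the rest 1798 each; 11273 frames reaches minute 6, so 27 × 18 + 6 × 2 = 498 labels have been skipped so far.
Adding those back, label number 496787 + 498 = 497285 at 30 labels/s is 16576 s + 5 f = 4 h 36 min 16 s frame 5, i.e. 04:36:16;05.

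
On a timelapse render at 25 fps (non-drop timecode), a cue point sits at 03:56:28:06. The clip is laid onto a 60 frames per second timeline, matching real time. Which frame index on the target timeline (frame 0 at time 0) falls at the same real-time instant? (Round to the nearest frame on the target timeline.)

frame 851294

Source frame index: (3×3600 + 56×60 + 28) × 25 + 6 = 354706.
Real time: 354706 / (25) = 354706/25 s.
Target frame: (354706/25) × (60) = 4256472/5 ≈ 851294.400 → 851294.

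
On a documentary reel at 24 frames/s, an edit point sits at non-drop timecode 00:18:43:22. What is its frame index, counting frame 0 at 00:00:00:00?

Total seconds to the label: (0 × 3600 + 18 × 60 + 43) = 1123.
Frame index = 1123 × 24 + 22 = 26974.

frame 26974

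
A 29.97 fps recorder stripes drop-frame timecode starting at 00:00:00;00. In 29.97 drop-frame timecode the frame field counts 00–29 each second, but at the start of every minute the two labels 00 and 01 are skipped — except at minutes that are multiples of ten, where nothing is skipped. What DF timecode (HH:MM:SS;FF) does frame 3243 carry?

00:01:48;05

Each 10-minute DF block holds 10 × 60 × 30 − 9 × 2 = 17982 frames. 3243 ÷ 17982 → 0 full blocks, remainder 3243.
Within the partial block the first minute is 1800 frames and each further minute 1798, so 1 further minute boundary passed. Total skipped labels = 18 × 0 + 2 × 1 = 2.
Non-drop label index = 3243 + 2 = 3245; at 30 labels/s that is 00:01:48:05, i.e. DF 00:01:48;05.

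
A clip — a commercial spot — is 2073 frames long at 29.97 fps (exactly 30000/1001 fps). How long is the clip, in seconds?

69.1691 seconds

Running time = 2073 / (30000/1001) = 69.1691 s.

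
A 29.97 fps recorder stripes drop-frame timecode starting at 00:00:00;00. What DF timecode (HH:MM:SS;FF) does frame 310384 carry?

Each 10-minute DF block holds 10 × 60 × 30 − 9 × 2 = 17982 frames. 310384 ÷ 17982 → 17 full blocks, remainder 4690.
Within the partial block the first minute is 1800 frames and each further minute 1798, so 2 further minute boundaries passed. Total skipped labels = 18 × 17 + 2 × 2 = 310.
Non-drop label index = 310384 + 310 = 310694; at 30 labels/s that is 02:52:36:14, i.e. DF 02:52:36;14.

02:52:36;14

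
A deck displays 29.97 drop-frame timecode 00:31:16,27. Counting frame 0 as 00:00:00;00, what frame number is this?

As if non-drop at 30 labels/s: (0 × 3600 + 31 × 60 + 16) × 30 + 27 = 56307.
Minute boundaries passed: 31; those not divisible by 10: 31 − 3 = 28; dropped labels = 2 × 28 = 56.
Actual frame index = 56307 − 56 = 56251.

56251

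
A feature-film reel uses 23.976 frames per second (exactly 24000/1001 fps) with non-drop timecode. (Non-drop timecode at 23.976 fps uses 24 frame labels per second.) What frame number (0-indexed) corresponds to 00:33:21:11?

frame 48035

Total seconds to the label: (0 × 3600 + 33 × 60 + 21) = 2001.
Frame index = 2001 × 24 + 11 = 48035.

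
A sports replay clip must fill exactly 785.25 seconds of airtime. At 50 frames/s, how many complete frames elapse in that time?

Frames = 785.25 × 50 = 78525/2 ≈ 39262.5000.
Complete frames: 39262.

39262 frames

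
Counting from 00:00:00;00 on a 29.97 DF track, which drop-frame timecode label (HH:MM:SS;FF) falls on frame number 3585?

00:01:59;17

Ten DF minutes hold 17982 frames, so frame 3585 lies in block 0 (frames 0–17981) with 3585 frames into that block.
The block's first minute is 1800 frames and the rest 1798 each; 3585 frames reaches minute 1, so 0 × 18 + 1 × 2 = 2 labels have been skipped so far.
Adding those back, label number 3585 + 2 = 3587 at 30 labels/s is 119 s + 17 f = 0 h 1 min 59 s frame 17, i.e. 00:01:59;17.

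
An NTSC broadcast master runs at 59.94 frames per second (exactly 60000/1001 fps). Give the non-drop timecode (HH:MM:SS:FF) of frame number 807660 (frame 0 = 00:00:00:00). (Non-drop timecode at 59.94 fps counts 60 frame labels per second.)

807660 ÷ 60 = 13461 full seconds, remainder 0 frames.
13461 s = 3 h 44 min 21 s.
Timecode: 03:44:21:00.

03:44:21:00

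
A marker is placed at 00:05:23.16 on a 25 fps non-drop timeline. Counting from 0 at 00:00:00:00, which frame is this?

frame 8091

Total seconds to the label: (0 × 3600 + 5 × 60 + 23) = 323.
Frame index = 323 × 25 + 16 = 8091.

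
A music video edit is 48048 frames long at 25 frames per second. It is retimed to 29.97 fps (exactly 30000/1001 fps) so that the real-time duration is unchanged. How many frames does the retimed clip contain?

Target frames = source frames × (target rate / source rate) = 48048 × (30000/1001)/(25) = 48048 × 1200/1001 = 57600.

57600 frames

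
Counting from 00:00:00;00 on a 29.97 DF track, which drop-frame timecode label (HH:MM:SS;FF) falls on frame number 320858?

02:58:26;00

Each 10-minute DF block holds 10 × 60 × 30 − 9 × 2 = 17982 frames. 320858 ÷ 17982 → 17 full blocks, remainder 15164.
Within the partial block the first minute is 1800 frames and each further minute 1798, so 8 further minute boundaries passed. Total skipped labels = 18 × 17 + 2 × 8 = 322.
Non-drop label index = 320858 + 322 = 321180; at 30 labels/s that is 02:58:26:00, i.e. DF 02:58:26;00.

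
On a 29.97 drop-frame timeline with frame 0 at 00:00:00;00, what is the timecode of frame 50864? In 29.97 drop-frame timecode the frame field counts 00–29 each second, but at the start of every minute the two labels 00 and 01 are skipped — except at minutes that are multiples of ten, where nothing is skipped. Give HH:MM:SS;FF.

Ten DF minutes hold 17982 frames, so frame 50864 lies in block 2 (frames 35964–53945) with 14900 frames into that block.
The block's first minute is 1800 frames and the rest 1798 each; 14900 frames reaches minute 8, so 2 × 18 + 8 × 2 = 52 labels have been skipped so far.
Adding those back, label number 50864 + 52 = 50916 at 30 labels/s is 1697 s + 6 f = 0 h 28 min 17 s frame 6, i.e. 00:28:17;06.

00:28:17;06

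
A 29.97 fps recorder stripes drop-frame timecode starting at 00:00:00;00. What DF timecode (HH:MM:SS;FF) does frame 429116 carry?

03:58:38;06

Ten DF minutes hold 17982 frames, so frame 429116 lies in block 23 (frames 413586–431567) with 15530 frames into that block.
The block's first minute is 1800 frames and the rest 1798 each; 15530 frames reaches minute 8, so 23 × 18 + 8 × 2 = 430 labels have been skipped so far.
Adding those back, label number 429116 + 430 = 429546 at 30 labels/s is 14318 s + 6 f = 3 h 58 min 38 s frame 6, i.e. 03:58:38;06.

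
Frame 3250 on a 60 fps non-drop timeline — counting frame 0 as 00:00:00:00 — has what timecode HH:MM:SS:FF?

00:00:54:10

3250 ÷ 60 = 54 full seconds, remainder 10 frames.
54 s = 0 h 0 min 54 s.
Timecode: 00:00:54:10.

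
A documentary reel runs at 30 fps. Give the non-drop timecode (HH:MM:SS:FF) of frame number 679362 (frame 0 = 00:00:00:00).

06:17:25:12

679362 ÷ 30 = 22645 full seconds, remainder 12 frames.
22645 s = 6 h 17 min 25 s.
Timecode: 06:17:25:12.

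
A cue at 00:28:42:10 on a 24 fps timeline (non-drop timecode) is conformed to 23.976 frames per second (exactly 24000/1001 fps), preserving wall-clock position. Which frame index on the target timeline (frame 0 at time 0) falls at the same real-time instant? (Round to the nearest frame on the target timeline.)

frame 41297

Source frame index: (0×3600 + 28×60 + 42) × 24 + 10 = 41338.
Real time: 41338 / (24) = 20669/12 s.
Target frame: (20669/12) × (24000/1001) = 3758000/91 ≈ 41296.703 → 41297.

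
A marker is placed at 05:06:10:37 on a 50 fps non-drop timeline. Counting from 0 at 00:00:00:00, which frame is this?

Total seconds to the label: (5 × 3600 + 6 × 60 + 10) = 18370.
Frame index = 18370 × 50 + 37 = 918537.

frame 918537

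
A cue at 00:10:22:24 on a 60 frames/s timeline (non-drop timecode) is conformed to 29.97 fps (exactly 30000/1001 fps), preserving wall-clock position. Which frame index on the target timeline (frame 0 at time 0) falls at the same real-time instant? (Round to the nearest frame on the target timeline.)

Source frame index: (0×3600 + 10×60 + 22) × 60 + 24 = 37344.
Real time: 37344 / (60) = 3112/5 s.
Target frame: (3112/5) × (30000/1001) = 18672000/1001 ≈ 18653.347 → 18653.

frame 18653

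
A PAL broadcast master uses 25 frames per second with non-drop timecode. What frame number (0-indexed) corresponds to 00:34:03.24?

Total seconds to the label: (0 × 3600 + 34 × 60 + 3) = 2043.
Frame index = 2043 × 25 + 24 = 51099.

frame 51099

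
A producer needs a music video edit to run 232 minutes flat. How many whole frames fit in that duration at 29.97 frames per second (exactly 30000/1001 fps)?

417182 frames

232 min = 13920 s.
Frames = 13920 × 30000/1001 = 417600000/1001 ≈ 417182.8172.
Complete frames: 417182.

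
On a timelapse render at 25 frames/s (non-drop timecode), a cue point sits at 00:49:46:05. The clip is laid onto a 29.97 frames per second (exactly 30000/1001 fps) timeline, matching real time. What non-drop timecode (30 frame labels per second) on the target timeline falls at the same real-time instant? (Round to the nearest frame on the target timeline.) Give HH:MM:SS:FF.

00:49:43:07

Source frame index: (0×3600 + 49×60 + 46) × 25 + 5 = 74655.
Real time: 74655 / (25) = 14931/5 s.
Target frame: (14931/5) × (30000/1001) = 12798000/143 ≈ 89496.503 → 89497.
At 30 labels/s: frame 89497 → 00:49:43:07.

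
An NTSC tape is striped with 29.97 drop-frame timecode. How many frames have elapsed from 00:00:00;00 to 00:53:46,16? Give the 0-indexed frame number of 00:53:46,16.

96700

Complete 10-minute blocks: 5, each 17982 frames → 89910.
Remaining 3 whole minutes in the current block: 1800 + 2 × 1798 = 5396 frames.
Within the current minute: 46 × 30 + 16 − 2 = 1394 (labels ;00/;01 skipped at this minute). Total = 89910 + 5396 + 1394 = 96700.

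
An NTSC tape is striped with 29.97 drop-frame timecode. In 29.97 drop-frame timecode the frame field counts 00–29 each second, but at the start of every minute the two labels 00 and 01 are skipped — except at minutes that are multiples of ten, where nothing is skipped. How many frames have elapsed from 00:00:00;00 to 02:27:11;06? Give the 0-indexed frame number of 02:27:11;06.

264670

As if non-drop at 30 labels/s: (2 × 3600 + 27 × 60 + 11) × 30 + 6 = 264936.
Minute boundaries passed: 147; those not divisible by 10: 147 − 14 = 133; dropped labels = 2 × 133 = 266.
Actual frame index = 264936 − 266 = 264670.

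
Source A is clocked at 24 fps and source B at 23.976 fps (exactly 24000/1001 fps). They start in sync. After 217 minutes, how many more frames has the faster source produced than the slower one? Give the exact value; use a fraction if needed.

44640/143 frames

217 min = 13020 s.
A emits 24 × 13020 = 312480 frames; B emits 24000/1001 × 13020 = 44640000/143.
Difference = 44640/143 frames (≈ 312.1678); B is behind A.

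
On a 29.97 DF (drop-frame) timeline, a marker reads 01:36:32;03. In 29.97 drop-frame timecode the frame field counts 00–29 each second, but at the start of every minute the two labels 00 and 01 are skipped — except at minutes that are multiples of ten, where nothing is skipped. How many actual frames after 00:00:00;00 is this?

173589

Complete 10-minute blocks: 9, each 17982 frames → 161838.
Remaining 6 whole minutes in the current block: 1800 + 5 × 1798 = 10790 frames.
Within the current minute: 32 × 30 + 3 − 2 = 961 (labels ;00/;01 skipped at this minute). Total = 161838 + 10790 + 961 = 173589.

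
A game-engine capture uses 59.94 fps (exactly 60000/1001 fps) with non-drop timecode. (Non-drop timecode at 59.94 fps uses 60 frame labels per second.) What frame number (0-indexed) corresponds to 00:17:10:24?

Total seconds to the label: (0 × 3600 + 17 × 60 + 10) = 1030.
Frame index = 1030 × 60 + 24 = 61824.

61824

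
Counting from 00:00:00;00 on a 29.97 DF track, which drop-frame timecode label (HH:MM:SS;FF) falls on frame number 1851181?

17:09:27;25

Each 10-minute DF block holds 10 × 60 × 30 − 9 × 2 = 17982 frames. 1851181 ÷ 17982 → 102 full blocks, remainder 17017.
Within the partial block the first minute is 1800 frames and each further minute 1798, so 9 further minute boundaries passed. Total skipped labels = 18 × 102 + 2 × 9 = 1854.
Non-drop label index = 1851181 + 1854 = 1853035; at 30 labels/s that is 17:09:27:25, i.e. DF 17:09:27;25.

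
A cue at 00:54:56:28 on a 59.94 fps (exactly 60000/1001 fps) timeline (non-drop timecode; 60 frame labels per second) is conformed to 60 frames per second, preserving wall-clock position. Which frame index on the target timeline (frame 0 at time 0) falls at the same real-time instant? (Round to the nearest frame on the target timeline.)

Source frame index: (0×3600 + 54×60 + 56) × 60 + 28 = 197788.
Real time: 197788 / (60000/1001) = 49496447/15000 s.
Target frame: (49496447/15000) × (60) = 49496447/250 ≈ 197985.788 → 197986.

frame 197986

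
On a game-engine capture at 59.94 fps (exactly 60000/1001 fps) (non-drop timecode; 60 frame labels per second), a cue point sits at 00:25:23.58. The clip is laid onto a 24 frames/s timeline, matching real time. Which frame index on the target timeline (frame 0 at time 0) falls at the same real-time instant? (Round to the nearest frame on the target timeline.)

frame 36612

Source frame index: (0×3600 + 25×60 + 23) × 60 + 58 = 91438.
Real time: 91438 / (60000/1001) = 45764719/30000 s.
Target frame: (45764719/30000) × (24) = 45764719/1250 ≈ 36611.775 → 36612.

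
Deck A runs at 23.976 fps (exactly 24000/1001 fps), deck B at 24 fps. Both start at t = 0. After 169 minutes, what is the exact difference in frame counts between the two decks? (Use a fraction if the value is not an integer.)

18720/77 frames

169 min = 10140 s.
A emits 24000/1001 × 10140 = 18720000/77 frames; B emits 24 × 10140 = 243360.
Difference = 18720/77 frames (≈ 243.1169); B is ahead of A.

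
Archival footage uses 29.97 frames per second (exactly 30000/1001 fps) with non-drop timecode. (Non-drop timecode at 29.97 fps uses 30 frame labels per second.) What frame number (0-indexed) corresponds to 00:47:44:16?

frame 85936

Total seconds to the label: (0 × 3600 + 47 × 60 + 44) = 2864.
Frame index = 2864 × 30 + 16 = 85936.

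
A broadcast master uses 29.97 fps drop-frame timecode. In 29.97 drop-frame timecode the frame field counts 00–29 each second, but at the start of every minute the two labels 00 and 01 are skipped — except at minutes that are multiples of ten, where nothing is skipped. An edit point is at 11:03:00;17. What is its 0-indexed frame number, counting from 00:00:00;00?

Complete 10-minute blocks: 66, each 17982 frames → 1186812.
Remaining 3 whole minutes in the current block: 1800 + 2 × 1798 = 5396 frames.
Within the current minute: 0 × 30 + 17 − 2 = 15 (labels ;00/;01 skipped at this minute). Total = 1186812 + 5396 + 15 = 1192223.

1192223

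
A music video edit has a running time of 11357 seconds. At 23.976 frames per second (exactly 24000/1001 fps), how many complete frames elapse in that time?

272295 frames

Frames = 11357 × 24000/1001 = 272568000/1001 ≈ 272295.7043.
Complete frames: 272295.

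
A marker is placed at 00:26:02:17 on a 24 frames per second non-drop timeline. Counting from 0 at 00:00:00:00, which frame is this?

Total seconds to the label: (0 × 3600 + 26 × 60 + 2) = 1562.
Frame index = 1562 × 24 + 17 = 37505.

frame 37505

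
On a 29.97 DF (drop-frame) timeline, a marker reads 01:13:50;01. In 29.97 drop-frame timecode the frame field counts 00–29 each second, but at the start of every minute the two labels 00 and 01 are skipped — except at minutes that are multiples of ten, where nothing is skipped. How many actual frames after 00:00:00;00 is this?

132769

Complete 10-minute blocks: 7, each 17982 frames → 125874.
Remaining 3 whole minutes in the current block: 1800 + 2 × 1798 = 5396 frames.
Within the current minute: 50 × 30 + 1 − 2 = 1499 (labels ;00/;01 skipped at this minute). Total = 125874 + 5396 + 1499 = 132769.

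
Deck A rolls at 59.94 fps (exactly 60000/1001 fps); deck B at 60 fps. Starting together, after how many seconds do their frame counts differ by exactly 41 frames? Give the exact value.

The gap grows by |60 − 60000/1001| = 60/1001 frames per second.
Time for a 41-frame gap: 41 ÷ (60/1001) = 41041/60 s.

41041/60 seconds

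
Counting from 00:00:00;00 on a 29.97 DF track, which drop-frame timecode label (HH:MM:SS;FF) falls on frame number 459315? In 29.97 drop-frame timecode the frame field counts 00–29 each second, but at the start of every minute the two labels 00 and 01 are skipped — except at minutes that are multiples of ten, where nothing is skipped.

04:15:25;25

Each 10-minute DF block holds 10 × 60 × 30 − 9 × 2 = 17982 frames. 459315 ÷ 17982 → 25 full blocks, remainder 9765.
Within the partial block the first minute is 1800 frames and each further minute 1798, so 5 further minute boundaries passed. Total skipped labels = 18 × 25 + 2 × 5 = 460.
Non-drop label index = 459315 + 460 = 459775; at 30 labels/s that is 04:15:25:25, i.e. DF 04:15:25;25.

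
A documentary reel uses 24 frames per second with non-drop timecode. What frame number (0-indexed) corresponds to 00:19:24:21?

27957

Total seconds to the label: (0 × 3600 + 19 × 60 + 24) = 1164.
Frame index = 1164 × 24 + 21 = 27957.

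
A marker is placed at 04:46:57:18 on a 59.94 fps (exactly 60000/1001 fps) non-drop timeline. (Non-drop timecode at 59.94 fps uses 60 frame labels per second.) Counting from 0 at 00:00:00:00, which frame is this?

frame 1033038

Total seconds to the label: (4 × 3600 + 46 × 60 + 57) = 17217.
Frame index = 17217 × 60 + 18 = 1033038.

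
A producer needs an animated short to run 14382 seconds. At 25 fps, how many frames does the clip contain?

359550 frames

Frames = 14382 × 25 = 359550.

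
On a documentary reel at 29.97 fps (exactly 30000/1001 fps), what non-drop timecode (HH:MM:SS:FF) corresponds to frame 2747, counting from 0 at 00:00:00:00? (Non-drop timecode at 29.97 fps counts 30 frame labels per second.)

00:01:31:17

2747 ÷ 30 = 91 full seconds, remainder 17 frames.
91 s = 0 h 1 min 31 s.
Timecode: 00:01:31:17.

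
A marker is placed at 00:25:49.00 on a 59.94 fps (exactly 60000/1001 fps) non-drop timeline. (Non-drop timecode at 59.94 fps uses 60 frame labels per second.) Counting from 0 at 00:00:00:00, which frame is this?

frame 92940

Total seconds to the label: (0 × 3600 + 25 × 60 + 49) = 1549.
Frame index = 1549 × 60 + 0 = 92940.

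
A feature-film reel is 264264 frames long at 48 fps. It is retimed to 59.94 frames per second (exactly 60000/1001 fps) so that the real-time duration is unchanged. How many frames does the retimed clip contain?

330000 frames

Target frames = source frames × (target rate / source rate) = 264264 × (60000/1001)/(48) = 264264 × 1250/1001 = 330000.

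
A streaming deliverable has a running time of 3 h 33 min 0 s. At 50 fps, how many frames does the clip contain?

3 h 33 min 0 s = 12780 s.
Frames = 12780 × 50 = 639000.

639000 frames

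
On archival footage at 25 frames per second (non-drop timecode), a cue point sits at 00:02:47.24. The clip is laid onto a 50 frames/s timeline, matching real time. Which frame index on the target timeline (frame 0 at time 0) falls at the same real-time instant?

frame 8398

Source frame index: (0×3600 + 2×60 + 47) × 25 + 24 = 4199.
Real time: 4199 / (25) = 4199/25 s.
Target frame: (4199/25) × (50) = 8398.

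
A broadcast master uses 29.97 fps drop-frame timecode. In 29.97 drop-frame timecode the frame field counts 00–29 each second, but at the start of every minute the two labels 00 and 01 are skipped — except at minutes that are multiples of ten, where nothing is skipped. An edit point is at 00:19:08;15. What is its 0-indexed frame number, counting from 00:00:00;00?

34419

Complete 10-minute blocks: 1, each 17982 frames → 17982.
Remaining 9 whole minutes in the current block: 1800 + 8 × 1798 = 16184 frames.
Within the current minute: 8 × 30 + 15 − 2 = 253 (labels ;00/;01 skipped at this minute). Total = 17982 + 16184 + 253 = 34419.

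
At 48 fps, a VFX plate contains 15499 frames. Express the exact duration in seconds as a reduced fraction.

Running time = 15499 ÷ (48) = 15499 × 1/48 = 15499/48 s.

15499/48 seconds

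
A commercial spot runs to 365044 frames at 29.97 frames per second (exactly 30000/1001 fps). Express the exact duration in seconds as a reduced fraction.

91352261/7500 seconds

Running time = 365044 ÷ (30000/1001) = 365044 × 1001/30000 = 91352261/7500 s.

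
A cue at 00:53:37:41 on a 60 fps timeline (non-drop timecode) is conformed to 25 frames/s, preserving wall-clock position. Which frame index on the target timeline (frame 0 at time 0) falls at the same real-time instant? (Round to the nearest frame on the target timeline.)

frame 80442

Source frame index: (0×3600 + 53×60 + 37) × 60 + 41 = 193061.
Real time: 193061 / (60) = 193061/60 s.
Target frame: (193061/60) × (25) = 965305/12 ≈ 80442.083 → 80442.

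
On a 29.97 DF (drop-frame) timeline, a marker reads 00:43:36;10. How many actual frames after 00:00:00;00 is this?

As if non-drop at 30 labels/s: (0 × 3600 + 43 × 60 + 36) × 30 + 10 = 78490.
Minute boundaries passed: 43; those not divisible by 10: 43 − 4 = 39; dropped labels = 2 × 39 = 78.
Actual frame index = 78490 − 78 = 78412.

78412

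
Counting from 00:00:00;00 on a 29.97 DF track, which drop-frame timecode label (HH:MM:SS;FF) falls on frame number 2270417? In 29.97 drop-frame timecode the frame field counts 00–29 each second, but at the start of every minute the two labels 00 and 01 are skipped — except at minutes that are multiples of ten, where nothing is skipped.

21:02:36;09

Ten DF minutes hold 17982 frames, so frame 2270417 lies in block 126 (frames 2265732–2283713) with 4685 frames into that block.
The block's first minute is 1800 frames and the rest 1798 each; 4685 frames reaches minute 2, so 126 × 18 + 2 × 2 = 2272 labels have been skipped so far.
Adding those back, label number 2270417 + 2272 = 2272689 at 30 labels/s is 75756 s + 9 f = 21 h 2 min 36 s frame 9, i.e. 21:02:36;09.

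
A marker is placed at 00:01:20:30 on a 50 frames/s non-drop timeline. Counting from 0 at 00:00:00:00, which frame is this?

frame 4030

Total seconds to the label: (0 × 3600 + 1 × 60 + 20) = 80.
Frame index = 80 × 50 + 30 = 4030.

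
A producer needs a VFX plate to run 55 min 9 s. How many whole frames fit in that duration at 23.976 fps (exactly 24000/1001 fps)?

79336 frames

55 min 9 s = 3309 s.
Frames = 3309 × 24000/1001 = 79416000/1001 ≈ 79336.6633.
Complete frames: 79336.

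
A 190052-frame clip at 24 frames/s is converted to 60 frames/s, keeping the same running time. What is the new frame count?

Target frames = source frames × (target rate / source rate) = 190052 × (60)/(24) = 190052 × 5/2 = 475130.

475130 frames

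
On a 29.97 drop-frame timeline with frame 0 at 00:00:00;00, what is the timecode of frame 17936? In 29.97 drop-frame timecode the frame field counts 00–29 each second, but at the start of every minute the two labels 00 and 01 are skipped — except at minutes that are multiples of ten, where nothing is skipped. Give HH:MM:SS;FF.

Each 10-minute DF block holds 10 × 60 × 30 − 9 × 2 = 17982 frames. 17936 ÷ 17982 → 0 full blocks, remainder 17936.
Within the partial block the first minute is 1800 frames and each further minute 1798, so 9 further minute boundaries passed. Total skipped labels = 18 × 0 + 2 × 9 = 18.
Non-drop label index = 17936 + 18 = 17954; at 30 labels/s that is 00:09:58:14, i.e. DF 00:09:58;14.

00:09:58;14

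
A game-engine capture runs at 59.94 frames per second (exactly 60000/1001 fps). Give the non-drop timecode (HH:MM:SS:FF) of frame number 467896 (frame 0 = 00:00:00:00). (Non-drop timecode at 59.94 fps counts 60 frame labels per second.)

467896 ÷ 60 = 7798 full seconds, remainder 16 frames.
7798 s = 2 h 9 min 58 s.
Timecode: 02:09:58:16.

02:09:58:16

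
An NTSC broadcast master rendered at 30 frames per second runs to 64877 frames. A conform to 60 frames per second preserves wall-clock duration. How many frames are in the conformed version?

129754 frames

Target frames = source frames × (target rate / source rate) = 64877 × (60)/(30) = 64877 × 2 = 129754.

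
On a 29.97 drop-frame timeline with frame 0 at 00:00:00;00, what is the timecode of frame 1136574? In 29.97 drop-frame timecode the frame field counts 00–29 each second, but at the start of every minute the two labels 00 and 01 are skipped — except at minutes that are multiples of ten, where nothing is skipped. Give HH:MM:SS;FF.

10:32:03;22

Each 10-minute DF block holds 10 × 60 × 30 − 9 × 2 = 17982 frames. 1136574 ÷ 17982 → 63 full blocks, remainder 3708.
Within the partial block the first minute is 1800 frames and each further minute 1798, so 2 further minute boundaries passed. Total skipped labels = 18 × 63 + 2 × 2 = 1138.
Non-drop label index = 1136574 + 1138 = 1137712; at 30 labels/s that is 10:32:03:22, i.e. DF 10:32:03;22.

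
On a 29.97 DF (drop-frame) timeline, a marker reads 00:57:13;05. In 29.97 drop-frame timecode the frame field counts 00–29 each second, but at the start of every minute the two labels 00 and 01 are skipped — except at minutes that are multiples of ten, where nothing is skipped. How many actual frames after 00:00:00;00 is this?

Complete 10-minute blocks: 5, each 17982 frames → 89910.
Remaining 7 whole minutes in the current block: 1800 + 6 × 1798 = 12588 frames.
Within the current minute: 13 × 30 + 5 − 2 = 393 (labels ;00/;01 skipped at this minute). Total = 89910 + 12588 + 393 = 102891.

102891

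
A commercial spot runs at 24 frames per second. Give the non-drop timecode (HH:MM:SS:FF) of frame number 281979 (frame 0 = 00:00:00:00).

03:15:49:03

281979 ÷ 24 = 11749 full seconds, remainder 3 frames.
11749 s = 3 h 15 min 49 s.
Timecode: 03:15:49:03.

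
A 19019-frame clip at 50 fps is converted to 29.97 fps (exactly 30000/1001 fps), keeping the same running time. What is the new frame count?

11400 frames

Target frames = source frames × (target rate / source rate) = 19019 × (30000/1001)/(50) = 19019 × 600/1001 = 11400.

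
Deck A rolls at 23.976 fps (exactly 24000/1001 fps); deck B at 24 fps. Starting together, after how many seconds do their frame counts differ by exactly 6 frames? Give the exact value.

250.25 seconds

The gap grows by |24 − 24000/1001| = 24/1001 frames per second.
Time for a 6-frame gap: 6 ÷ (24/1001) = 250.25 s.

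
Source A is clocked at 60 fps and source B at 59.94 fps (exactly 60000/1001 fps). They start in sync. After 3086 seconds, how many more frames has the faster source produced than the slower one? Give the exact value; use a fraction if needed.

A emits 60 × 3086 = 185160 frames; B emits 60000/1001 × 3086 = 185160000/1001.
Difference = 185160/1001 frames (≈ 184.9750); B is behind A.

185160/1001 frames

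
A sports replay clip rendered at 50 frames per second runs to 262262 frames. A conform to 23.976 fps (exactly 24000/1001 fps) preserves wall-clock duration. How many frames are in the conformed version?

Target frames = source frames × (target rate / source rate) = 262262 × (24000/1001)/(50) = 262262 × 480/1001 = 125760.

125760 frames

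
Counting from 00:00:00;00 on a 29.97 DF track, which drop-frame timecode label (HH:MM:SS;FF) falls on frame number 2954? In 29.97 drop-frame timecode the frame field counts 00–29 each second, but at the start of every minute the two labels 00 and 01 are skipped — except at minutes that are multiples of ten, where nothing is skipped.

Ten DF minutes hold 17982 frames, so frame 2954 lies in block 0 (frames 0–17981) with 2954 frames into that block.
The block's first minute is 1800 frames and the rest 1798 each; 2954 frames reaches minute 1, so 0 × 18 + 1 × 2 = 2 labels have been skipped so far.
Adding those back, label number 2954 + 2 = 2956 at 30 labels/s is 98 s + 16 f = 0 h 1 min 38 s frame 16, i.e. 00:01:38;16.

00:01:38;16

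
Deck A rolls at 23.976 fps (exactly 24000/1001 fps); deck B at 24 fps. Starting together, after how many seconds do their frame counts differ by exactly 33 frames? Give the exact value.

1376.375 seconds

The gap grows by |24 − 24000/1001| = 24/1001 frames per second.
Time for a 33-frame gap: 33 ÷ (24/1001) = 1376.375 s.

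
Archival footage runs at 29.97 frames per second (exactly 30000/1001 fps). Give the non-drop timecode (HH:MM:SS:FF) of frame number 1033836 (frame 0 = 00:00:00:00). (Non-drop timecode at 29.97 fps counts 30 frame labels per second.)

1033836 ÷ 30 = 34461 full seconds, remainder 6 frames.
34461 s = 9 h 34 min 21 s.
Timecode: 09:34:21:06.

09:34:21:06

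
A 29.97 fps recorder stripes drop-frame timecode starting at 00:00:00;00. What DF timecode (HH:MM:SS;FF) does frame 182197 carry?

01:41:19;09

Each 10-minute DF block holds 10 × 60 × 30 − 9 × 2 = 17982 frames. 182197 ÷ 17982 → 10 full blocks, remainder 2377.
Within the partial block the first minute is 1800 frames and each further minute 1798, so 1 further minute boundary passed. Total skipped labels = 18 × 10 + 2 × 1 = 182.
Non-drop label index = 182197 + 182 = 182379; at 30 labels/s that is 01:41:19:09, i.e. DF 01:41:19;09.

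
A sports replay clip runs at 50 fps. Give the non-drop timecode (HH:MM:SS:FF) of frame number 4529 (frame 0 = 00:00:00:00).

4529 ÷ 50 = 90 full seconds, remainder 29 frames.
90 s = 0 h 1 min 30 s.
Timecode: 00:01:30:29.

00:01:30:29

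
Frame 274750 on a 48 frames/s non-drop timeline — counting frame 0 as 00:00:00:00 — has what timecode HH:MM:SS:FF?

01:35:23:46

274750 ÷ 48 = 5723 full seconds, remainder 46 frames.
5723 s = 1 h 35 min 23 s.
Timecode: 01:35:23:46.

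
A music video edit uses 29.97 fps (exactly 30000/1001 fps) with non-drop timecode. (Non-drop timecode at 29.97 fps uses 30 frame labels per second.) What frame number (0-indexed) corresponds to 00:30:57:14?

frame 55724

Total seconds to the label: (0 × 3600 + 30 × 60 + 57) = 1857.
Frame index = 1857 × 30 + 14 = 55724.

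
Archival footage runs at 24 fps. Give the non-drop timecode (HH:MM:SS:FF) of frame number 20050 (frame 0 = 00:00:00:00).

00:13:55:10

20050 ÷ 24 = 835 full seconds, remainder 10 frames.
835 s = 0 h 13 min 55 s.
Timecode: 00:13:55:10.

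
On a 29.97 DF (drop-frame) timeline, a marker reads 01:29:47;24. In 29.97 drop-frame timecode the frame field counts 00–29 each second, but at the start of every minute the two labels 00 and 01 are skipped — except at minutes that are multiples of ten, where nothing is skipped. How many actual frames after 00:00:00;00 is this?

As if non-drop at 30 labels/s: (1 × 3600 + 29 × 60 + 47) × 30 + 24 = 161634.
Minute boundaries passed: 89; those not divisible by 10: 89 − 8 = 81; dropped labels = 2 × 81 = 162.
Actual frame index = 161634 − 162 = 161472.

161472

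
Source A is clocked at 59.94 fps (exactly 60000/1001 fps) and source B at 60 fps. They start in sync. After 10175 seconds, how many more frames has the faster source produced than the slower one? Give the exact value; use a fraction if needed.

55500/91 frames

A emits 60000/1001 × 10175 = 55500000/91 frames; B emits 60 × 10175 = 610500.
Difference = 55500/91 frames (≈ 609.8901); B is ahead of A.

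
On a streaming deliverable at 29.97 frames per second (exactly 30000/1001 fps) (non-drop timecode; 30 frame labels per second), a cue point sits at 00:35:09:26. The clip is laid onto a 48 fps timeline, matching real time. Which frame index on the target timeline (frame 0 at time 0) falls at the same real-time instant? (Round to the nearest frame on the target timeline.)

Source frame index: (0×3600 + 35×60 + 9) × 30 + 26 = 63296.
Real time: 63296 / (30000/1001) = 3959956/1875 s.
Target frame: (3959956/1875) × (48) = 63359296/625 ≈ 101374.874 → 101375.

frame 101375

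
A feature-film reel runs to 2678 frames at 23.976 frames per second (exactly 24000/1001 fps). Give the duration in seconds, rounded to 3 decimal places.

111.695 seconds

Running time = 2678 × 1001/24000 = 1340339/12000 s ≈ 111.695 s.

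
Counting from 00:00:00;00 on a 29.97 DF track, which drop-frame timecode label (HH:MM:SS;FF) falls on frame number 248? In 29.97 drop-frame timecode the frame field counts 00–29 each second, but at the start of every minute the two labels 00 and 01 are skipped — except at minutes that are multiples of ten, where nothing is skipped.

00:00:08;08

Each 10-minute DF block holds 10 × 60 × 30 − 9 × 2 = 17982 frames. 248 ÷ 17982 → 0 full blocks, remainder 248.
Within the partial block the first minute is 1800 frames and each further minute 1798, so 0 further minute boundaries passed. Total skipped labels = 18 × 0 + 2 × 0 = 0.
Non-drop label index = 248 + 0 = 248; at 30 labels/s that is 00:00:08:08, i.e. DF 00:00:08;08.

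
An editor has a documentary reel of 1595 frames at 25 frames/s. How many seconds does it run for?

Running time = 1595 / (25) = 63.8 s.

63.8 seconds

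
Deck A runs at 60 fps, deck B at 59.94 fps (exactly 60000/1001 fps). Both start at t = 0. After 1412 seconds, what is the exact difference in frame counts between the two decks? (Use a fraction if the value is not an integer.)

84720/1001 frames

A emits 60 × 1412 = 84720 frames; B emits 60000/1001 × 1412 = 84720000/1001.
Difference = 84720/1001 frames (≈ 84.6354); B is behind A.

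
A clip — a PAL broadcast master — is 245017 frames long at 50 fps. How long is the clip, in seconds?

Running time = 245017 / (50) = 4900.34 s.

4900.34 seconds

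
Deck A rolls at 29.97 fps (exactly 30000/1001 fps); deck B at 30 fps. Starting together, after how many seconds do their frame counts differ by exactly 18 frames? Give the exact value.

The gap grows by |30 − 30000/1001| = 30/1001 frames per second.
Time for a 18-frame gap: 18 ÷ (30/1001) = 600.6 s.

600.6 seconds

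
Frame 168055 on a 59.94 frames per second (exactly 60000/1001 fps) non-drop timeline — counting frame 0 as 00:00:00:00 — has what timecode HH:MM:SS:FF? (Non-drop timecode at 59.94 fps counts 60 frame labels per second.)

00:46:40:55

168055 ÷ 60 = 2800 full seconds, remainder 55 frames.
2800 s = 0 h 46 min 40 s.
Timecode: 00:46:40:55.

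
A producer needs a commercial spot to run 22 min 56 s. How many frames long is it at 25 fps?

34400 frames

22 min 56 s = 1376 s.
Frames = 1376 × 25 = 34400.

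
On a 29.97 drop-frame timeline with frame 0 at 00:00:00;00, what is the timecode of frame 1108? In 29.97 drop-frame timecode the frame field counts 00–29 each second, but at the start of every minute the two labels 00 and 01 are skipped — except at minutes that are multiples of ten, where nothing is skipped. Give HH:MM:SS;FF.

Each 10-minute DF block holds 10 × 60 × 30 − 9 × 2 = 17982 frames. 1108 ÷ 17982 → 0 full blocks, remainder 1108.
Within the partial block the first minute is 1800 frames and each further minute 1798, so 0 further minute boundaries passed. Total skipped labels = 18 × 0 + 2 × 0 = 0.
Non-drop label index = 1108 + 0 = 1108; at 30 labels/s that is 00:00:36:28, i.e. DF 00:00:36;28.

00:00:36;28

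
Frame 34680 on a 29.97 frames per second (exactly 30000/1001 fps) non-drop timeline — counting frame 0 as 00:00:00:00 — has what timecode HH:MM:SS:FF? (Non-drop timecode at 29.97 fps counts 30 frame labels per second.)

34680 ÷ 30 = 1156 full seconds, remainder 0 frames.
1156 s = 0 h 19 min 16 s.
Timecode: 00:19:16:00.

00:19:16:00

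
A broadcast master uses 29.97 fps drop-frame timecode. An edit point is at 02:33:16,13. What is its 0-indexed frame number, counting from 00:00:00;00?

Complete 10-minute blocks: 15, each 17982 frames → 269730.
Remaining 3 whole minutes in the current block: 1800 + 2 × 1798 = 5396 frames.
Within the current minute: 16 × 30 + 13 − 2 = 491 (labels ;00/;01 skipped at this minute). Total = 269730 + 5396 + 491 = 275617.

275617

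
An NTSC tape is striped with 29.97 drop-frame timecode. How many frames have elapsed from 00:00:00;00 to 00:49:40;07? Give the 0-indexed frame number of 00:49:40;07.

89317

Complete 10-minute blocks: 4, each 17982 frames → 71928.
Remaining 9 whole minutes in the current block: 1800 + 8 × 1798 = 16184 frames.
Within the current minute: 40 × 30 + 7 − 2 = 1205 (labels ;00/;01 skipped at this minute). Total = 71928 + 16184 + 1205 = 89317.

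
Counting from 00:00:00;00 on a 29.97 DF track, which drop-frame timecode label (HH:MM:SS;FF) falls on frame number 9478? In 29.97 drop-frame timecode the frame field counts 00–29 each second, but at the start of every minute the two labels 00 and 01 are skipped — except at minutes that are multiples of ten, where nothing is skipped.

00:05:16;08

Each 10-minute DF block holds 10 × 60 × 30 − 9 × 2 = 17982 frames. 9478 ÷ 17982 → 0 full blocks, remainder 9478.
Within the partial block the first minute is 1800 frames and each further minute 1798, so 5 further minute boundaries passed. Total skipped labels = 18 × 0 + 2 × 5 = 10.
Non-drop label index = 9478 + 10 = 9488; at 30 labels/s that is 00:05:16:08, i.e. DF 00:05:16;08.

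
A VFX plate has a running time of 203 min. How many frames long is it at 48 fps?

584640 frames

203 min = 12180 s.
Frames = 12180 × 48 = 584640.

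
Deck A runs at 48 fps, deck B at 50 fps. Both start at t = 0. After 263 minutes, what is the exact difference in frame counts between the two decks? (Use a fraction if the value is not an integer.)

263 min = 15780 s.
A emits 48 × 15780 = 757440 frames; B emits 50 × 15780 = 789000.
Difference = 31560 frames; B is ahead of A.

31560 frames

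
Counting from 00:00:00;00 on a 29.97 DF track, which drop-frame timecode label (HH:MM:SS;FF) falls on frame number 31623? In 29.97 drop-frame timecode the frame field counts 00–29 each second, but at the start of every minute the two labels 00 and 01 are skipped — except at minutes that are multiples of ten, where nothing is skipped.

Each 10-minute DF block holds 10 × 60 × 30 − 9 × 2 = 17982 frames. 31623 ÷ 17982 → 1 full block, remainder 13641.
Within the partial block the first minute is 1800 frames and each further minute 1798, so 7 further minute boundaries passed. Total skipped labels = 18 × 1 + 2 × 7 = 32.
Non-drop label index = 31623 + 32 = 31655; at 30 labels/s that is 00:17:35:05, i.e. DF 00:17:35;05.

00:17:35;05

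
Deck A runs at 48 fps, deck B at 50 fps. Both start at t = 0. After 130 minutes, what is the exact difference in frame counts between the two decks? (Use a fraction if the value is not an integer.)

130 min = 7800 s.
A emits 48 × 7800 = 374400 frames; B emits 50 × 7800 = 390000.
Difference = 15600 frames; B is ahead of A.

15600 frames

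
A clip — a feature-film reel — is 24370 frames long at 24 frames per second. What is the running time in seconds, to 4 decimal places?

Running time = 24370 × 1/24 = 12185/12 s ≈ 1015.4167 s.

1015.4167 seconds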